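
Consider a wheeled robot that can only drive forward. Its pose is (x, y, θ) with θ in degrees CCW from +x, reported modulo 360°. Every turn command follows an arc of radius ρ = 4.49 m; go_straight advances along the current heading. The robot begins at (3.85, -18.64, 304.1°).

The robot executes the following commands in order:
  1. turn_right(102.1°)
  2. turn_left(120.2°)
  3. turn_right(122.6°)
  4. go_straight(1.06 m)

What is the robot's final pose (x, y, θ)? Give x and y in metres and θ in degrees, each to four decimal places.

set_pose: (x, y, θ) = (3.8500, -18.6400, 304.1000°), ρ = 4.49
turn_right(102.1°): centre at ρ to the right, rotate −102.1° → (1.8140, -25.3203, 202.0000°)
turn_left(120.2°): centre at ρ to the left, rotate +120.2° → (0.7440, -33.0312, 322.2000°)
turn_right(122.6°): centre at ρ to the right, rotate −122.6° → (-0.5018, -40.8088, 199.6000°)
go_straight(1.06): x += 1.06·cos θ, y += 1.06·sin θ → (-1.5003, -41.1644, 199.6000°)

(-1.5003, -41.1644, 199.6000°)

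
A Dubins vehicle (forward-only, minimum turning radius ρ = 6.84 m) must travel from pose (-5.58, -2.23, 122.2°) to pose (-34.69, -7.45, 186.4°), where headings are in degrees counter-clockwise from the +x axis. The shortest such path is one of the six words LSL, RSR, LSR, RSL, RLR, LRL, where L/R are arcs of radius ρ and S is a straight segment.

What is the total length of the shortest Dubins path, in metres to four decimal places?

Let ψ = atan2(Δy, Δx) = atan2(-5.22, -29.11) = -169.8338° be the start→goal bearing.
Normalize: d = |goal − start| / ρ = 29.574322/6.84 = 4.323731, α = (θ_start − ψ) mod 360° = 292.0338° = 5.096951 rad, β = (θ_goal − ψ) mod 360° = 356.2338° = 6.217452 rad.
Common terms: sin α = -0.926963, cos α = 0.375153, sin β = -0.065686, cos β = 0.997840, cos(α−β) = 0.435231, d² = 18.694652. Work in radians in the unit-radius frame; every candidate has L = ρ·(t + p + q).
LSL: p² = 2 + d² − 2cos(α−β) + 2d(sin α − sin β) = 12.376327; p = √p² = 3.518000; φ = atan2(cos β − cos α, d + sin α − sin β) = 0.177938 rad; t = (φ − α) mod 2π = 1.364172 rad, q = (β − φ) mod 2π = 6.039515 rad → L = 6.84·(1.364172 + 3.518000 + 6.039515) = 6.84·10.921687 = 74.704340 m
RSR: p² = 2 + d² − 2cos(α−β) + 2d(sin β − sin α) = 27.272052; p = √p² = 5.222265; φ = atan2(cos α − cos β, d − sin α + sin β) = -0.119521 rad; t = (α − φ) mod 2π = 5.216472 rad, q = (φ − β) mod 2π = 6.229397 rad → L = 6.84·(5.216472 + 5.222265 + 6.229397) = 6.84·16.668134 = 114.010038 m
LSR: p² = d² − 2 + 2cos(α−β) + 2d(sin α + sin β) = 8.981224; p = √p² = 2.996869; φ = atan2(−cos α − cos β, d + sin α + sin β) − atan2(−2, p) = 0.197526 rad; t = (φ − α) mod 2π = 1.383760 rad, q = (φ − β) mod 2π = 0.263259 rad → L = 6.84·(1.383760 + 2.996869 + 0.263259) = 6.84·4.643888 = 31.764191 m
RSL: p² = d² − 2 + 2cos(α−β) − 2d(sin α + sin β) = 26.149004; p = √p² = 5.113610; φ = atan2(cos α + cos β, d − sin α − sin β) − atan2(2, p) = -0.120087 rad; t = (α − φ) mod 2π = 5.217038 rad, q = (β − φ) mod 2π = 0.054354 rad → L = 6.84·(5.217038 + 5.113610 + 0.054354) = 6.84·10.385002 = 71.033411 m
RLR: c = (6 − d² + 2cos(α−β) + 2d(sin α − sin β))/8 = -2.409006, |c| > 1 → infeasible
LRL: c = (6 − d² + 2cos(α−β) − 2d(sin α − sin β))/8 = -0.547041; p = 2π − arccos c = 4.133564 rad; φ = atan2(cos β − cos α, d + sin α − sin β) = 0.177938 rad; t = (φ − α + p/2) mod 2π = 3.430954 rad, q = (β − α − t + p) mod 2π = 1.823111 rad → L = 6.84·(3.430954 + 4.133564 + 1.823111) = 6.84·9.387629 = 64.211382 m
Shortest: LSR with L = 31.764191 m ≈ 31.7642 m

31.7642 m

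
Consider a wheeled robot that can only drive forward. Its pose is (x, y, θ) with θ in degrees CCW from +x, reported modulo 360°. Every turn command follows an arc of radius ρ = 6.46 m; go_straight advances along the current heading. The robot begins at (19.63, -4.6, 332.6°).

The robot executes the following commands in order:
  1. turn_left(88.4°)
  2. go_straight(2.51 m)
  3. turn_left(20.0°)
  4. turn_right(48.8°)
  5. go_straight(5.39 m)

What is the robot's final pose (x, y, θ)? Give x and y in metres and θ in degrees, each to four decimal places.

(37.6993, 9.6481, 32.2000°)

set_pose: (x, y, θ) = (19.6300, -4.6000, 332.6000°), ρ = 6.46
turn_left(88.4°): centre at ρ to the left, rotate +88.4° → (28.2529, -1.9966, 421.0000° ≡ 61.0000°)
go_straight(2.51): x += 2.51·cos θ, y += 2.51·sin θ → (29.4698, 0.1987, 61.0000°)
turn_left(20.0°): centre at ρ to the left, rotate +20.0° → (30.2002, 2.3200, 81.0000°)
turn_right(48.8°): centre at ρ to the right, rotate −48.8° → (33.1383, 6.7759, 32.2000°)
go_straight(5.39): x += 5.39·cos θ, y += 5.39·sin θ → (37.6993, 9.6481, 32.2000°)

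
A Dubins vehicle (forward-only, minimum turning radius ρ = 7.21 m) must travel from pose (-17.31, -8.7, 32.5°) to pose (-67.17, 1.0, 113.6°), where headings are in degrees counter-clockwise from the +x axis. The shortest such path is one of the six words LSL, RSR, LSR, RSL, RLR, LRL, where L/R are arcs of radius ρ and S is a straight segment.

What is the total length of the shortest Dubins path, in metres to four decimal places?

67.1031 m

Let ψ = atan2(Δy, Δx) = atan2(9.70, -49.86) = 168.9909° be the start→goal bearing.
Normalize: d = |goal − start| / ρ = 50.794779/7.21 = 7.045046, α = (θ_start − ψ) mod 360° = 223.5091° = 3.900969 rad, β = (θ_goal − ψ) mod 360° = 304.6091° = 5.316431 rad.
Common terms: sin α = -0.688469, cos α = -0.725265, sin β = -0.823046, cos β = 0.567974, cos(α−β) = 0.154710, d² = 49.632668. Work in radians in the unit-radius frame; every candidate has L = ρ·(t + p + q).
LSL: p² = 2 + d² − 2cos(α−β) + 2d(sin α − sin β) = 53.219449; p = √p² = 7.295166; φ = atan2(cos β − cos α, d + sin α − sin β) = 0.178215 rad; t = (φ − α) mod 2π = 2.560431 rad, q = (β − φ) mod 2π = 5.138216 rad → L = 7.21·(2.560431 + 7.295166 + 5.138216) = 7.21·14.993813 = 108.105395 m
RSR: p² = 2 + d² − 2cos(α−β) + 2d(sin β − sin α) = 49.427047; p = √p² = 7.030437; φ = atan2(cos α − cos β, d − sin α + sin β) = -0.185002 rad; t = (α − φ) mod 2π = 4.085971 rad, q = (φ − β) mod 2π = 0.781752 rad → L = 7.21·(4.085971 + 7.030437 + 0.781752) = 7.21·11.898160 = 85.785737 m
LSR: p² = d² − 2 + 2cos(α−β) + 2d(sin α + sin β) = 26.644692; p = √p² = 5.161850; φ = atan2(−cos α − cos β, d + sin α + sin β) − atan2(−2, p) = 0.398065 rad; t = (φ − α) mod 2π = 2.780281 rad, q = (φ − β) mod 2π = 1.364819 rad → L = 7.21·(2.780281 + 5.161850 + 1.364819) = 7.21·9.306950 = 67.103111 m
RSL: p² = d² − 2 + 2cos(α−β) − 2d(sin α + sin β) = 69.239486; p = √p² = 8.321027; φ = atan2(cos α + cos β, d − sin α − sin β) − atan2(2, p) = -0.254261 rad; t = (α − φ) mod 2π = 4.155230 rad, q = (β − φ) mod 2π = 5.570692 rad → L = 7.21·(4.155230 + 8.321027 + 5.570692) = 7.21·18.046949 = 130.118505 m
RLR: c = (6 − d² + 2cos(α−β) + 2d(sin α − sin β))/8 = -5.178381, |c| > 1 → infeasible
LRL: c = (6 − d² + 2cos(α−β) − 2d(sin α − sin β))/8 = -5.652431, |c| > 1 → infeasible
Shortest: LSR with L = 67.103111 m ≈ 67.1031 m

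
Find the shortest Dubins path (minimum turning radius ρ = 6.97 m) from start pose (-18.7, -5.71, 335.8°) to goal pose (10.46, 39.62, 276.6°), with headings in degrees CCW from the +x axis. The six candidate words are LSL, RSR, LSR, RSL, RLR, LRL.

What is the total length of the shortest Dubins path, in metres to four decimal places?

73.5370 m

Let ψ = atan2(Δy, Δx) = atan2(45.33, 29.16) = 57.2475° be the start→goal bearing.
Normalize: d = |goal − start| / ρ = 53.899114/6.97 = 7.733015, α = (θ_start − ψ) mod 360° = 278.5525° = 4.861658 rad, β = (θ_goal − ψ) mod 360° = 219.3525° = 3.828423 rad.
Common terms: sin α = -0.988880, cos α = 0.148715, sin β = -0.634089, cos β = -0.773260, cos(α−β) = 0.512043, d² = 59.799520. Work in radians in the unit-radius frame; every candidate has L = ρ·(t + p + q).
LSL: p² = 2 + d² − 2cos(α−β) + 2d(sin α − sin β) = 55.288229; p = √p² = 7.435606; φ = atan2(cos β − cos α, d + sin α − sin β) = -0.124315 rad; t = (φ − α) mod 2π = 1.297213 rad, q = (β − φ) mod 2π = 3.952737 rad → L = 6.97·(1.297213 + 7.435606 + 3.952737) = 6.97·12.685556 = 88.418325 m
RSR: p² = 2 + d² − 2cos(α−β) + 2d(sin β − sin α) = 66.262639; p = √p² = 8.140187; φ = atan2(cos α − cos β, d − sin α + sin β) = 0.113506 rad; t = (α − φ) mod 2π = 4.748152 rad, q = (φ − β) mod 2π = 2.568268 rad → L = 6.97·(4.748152 + 8.140187 + 2.568268) = 6.97·15.456607 = 107.732550 m
LSR: p² = d² − 2 + 2cos(α−β) + 2d(sin α + sin β) = 33.722713; p = √p² = 5.807126; φ = atan2(−cos α − cos β, d + sin α + sin β) − atan2(−2, p) = 0.433544 rad; t = (φ − α) mod 2π = 1.855071 rad, q = (φ − β) mod 2π = 2.888306 rad → L = 6.97·(1.855071 + 5.807126 + 2.888306) = 6.97·10.550503 = 73.537007 m
RSL: p² = d² − 2 + 2cos(α−β) − 2d(sin α + sin β) = 83.924499; p = √p² = 9.161032; φ = atan2(cos α + cos β, d − sin α − sin β) − atan2(2, p) = -0.281598 rad; t = (α − φ) mod 2π = 5.143256 rad, q = (β − φ) mod 2π = 4.110021 rad → L = 6.97·(5.143256 + 9.161032 + 4.110021) = 6.97·18.414308 = 128.347729 m
RLR: c = (6 − d² + 2cos(α−β) + 2d(sin α − sin β))/8 = -7.282830, |c| > 1 → infeasible
LRL: c = (6 − d² + 2cos(α−β) − 2d(sin α − sin β))/8 = -5.911029, |c| > 1 → infeasible
Shortest: LSR with L = 73.537007 m ≈ 73.5370 m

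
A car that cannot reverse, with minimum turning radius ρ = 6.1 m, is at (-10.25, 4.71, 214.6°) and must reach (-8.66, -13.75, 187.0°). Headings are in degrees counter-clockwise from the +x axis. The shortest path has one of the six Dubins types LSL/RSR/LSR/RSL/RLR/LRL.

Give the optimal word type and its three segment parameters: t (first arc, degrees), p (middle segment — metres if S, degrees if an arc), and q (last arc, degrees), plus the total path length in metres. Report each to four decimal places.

Let ψ = atan2(Δy, Δx) = atan2(-18.46, 1.59) = -85.0771° be the start→goal bearing.
Normalize: d = |goal − start| / ρ = 18.528349/6.1 = 3.037434, α = (θ_start − ψ) mod 360° = 299.6771° = 5.230353 rad, β = (θ_goal − ψ) mod 360° = 272.0771° = 4.748642 rad.
Common terms: sin α = -0.868829, cos α = 0.495112, sin β = -0.999343, cos β = 0.036245, cos(α−β) = 0.886204, d² = 9.226006. Work in radians in the unit-radius frame; every candidate has L = ρ·(t + p + q).
LSL: p² = 2 + d² − 2cos(α−β) + 2d(sin α − sin β) = 10.246453; p = √p² = 3.201008; φ = atan2(cos β − cos α, d + sin α − sin β) = -0.143846 rad; t = (φ − α) mod 2π = 0.908986 rad, q = (β − φ) mod 2π = 4.892488 rad → L = 6.1·(0.908986 + 3.201008 + 4.892488) = 6.1·9.002483 = 54.915144 m
RSR: p² = 2 + d² − 2cos(α−β) + 2d(sin β − sin α) = 8.660745; p = √p² = 2.942914; φ = atan2(cos α − cos β, d − sin α + sin β) = 0.156561 rad; t = (α − φ) mod 2π = 5.073791 rad, q = (φ − β) mod 2π = 1.691105 rad → L = 6.1·(5.073791 + 2.942914 + 1.691105) = 6.1·9.707811 = 59.217644 m
LSR: p² = d² − 2 + 2cos(α−β) + 2d(sin α + sin β) = -2.350486 < 0 → infeasible
RSL: p² = d² − 2 + 2cos(α−β) − 2d(sin α + sin β) = 20.347313; p = √p² = 4.510800; φ = atan2(cos α + cos β, d − sin α − sin β) − atan2(2, p) = -0.309440 rad; t = (α − φ) mod 2π = 5.539793 rad, q = (β − φ) mod 2π = 5.058082 rad → L = 6.1·(5.539793 + 4.510800 + 5.058082) = 6.1·15.108674 = 92.162910 m
RLR: c = (6 − d² + 2cos(α−β) + 2d(sin α − sin β))/8 = -0.082593; p = 2π − arccos c = 4.629702 rad; φ = atan2(cos α − cos β, d − sin α + sin β) = 0.156561 rad; t = (α − φ + p/2) mod 2π = 1.105457 rad, q = (α − β − t + p) mod 2π = 4.005956 rad → L = 6.1·(1.105457 + 4.629702 + 4.005956) = 6.1·9.741114 = 59.420796 m
LRL: c = (6 − d² + 2cos(α−β) − 2d(sin α − sin β))/8 = -0.280807; p = 2π − arccos c = 4.427754 rad; φ = atan2(cos β − cos α, d + sin α − sin β) = -0.143846 rad; t = (φ − α + p/2) mod 2π = 3.122863 rad, q = (β − α − t + p) mod 2π = 0.823180 rad → L = 6.1·(3.122863 + 4.427754 + 0.823180) = 6.1·8.373798 = 51.080168 m
Shortest: LRL with L = 51.080168 m ≈ 51.0802 m
Convert LRL to answer units (arcs ×180/π): t = 3.122863·180/π = 178.9269°, p = 4.427754·180/π = 253.6916°, q = 0.823180·180/π = 47.1648°, L = 51.0802 m.

LRL: t = 178.9269°, p = 253.6916°, q = 47.1648°, L = 51.0802 m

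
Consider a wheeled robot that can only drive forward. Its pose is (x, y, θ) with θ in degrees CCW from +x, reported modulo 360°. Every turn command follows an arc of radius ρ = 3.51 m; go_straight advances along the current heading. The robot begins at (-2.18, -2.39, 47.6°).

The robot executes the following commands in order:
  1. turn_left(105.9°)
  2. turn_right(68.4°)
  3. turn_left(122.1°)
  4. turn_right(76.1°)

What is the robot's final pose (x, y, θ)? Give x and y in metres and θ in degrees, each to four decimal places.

set_pose: (x, y, θ) = (-2.1800, -2.3900, 47.6000°), ρ = 3.51
turn_left(105.9°): centre at ρ to the left, rotate +105.9° → (-3.2058, 3.1180, 153.5000°)
turn_right(68.4°): centre at ρ to the right, rotate −68.4° → (-5.1368, 6.5591, 85.1000°)
turn_left(122.1°): centre at ρ to the left, rotate +122.1° → (-10.2384, 9.9807, 207.2000°)
turn_right(76.1°): centre at ρ to the right, rotate −76.1° → (-14.4878, 10.7952, 131.1000°)

(-14.4878, 10.7952, 131.1000°)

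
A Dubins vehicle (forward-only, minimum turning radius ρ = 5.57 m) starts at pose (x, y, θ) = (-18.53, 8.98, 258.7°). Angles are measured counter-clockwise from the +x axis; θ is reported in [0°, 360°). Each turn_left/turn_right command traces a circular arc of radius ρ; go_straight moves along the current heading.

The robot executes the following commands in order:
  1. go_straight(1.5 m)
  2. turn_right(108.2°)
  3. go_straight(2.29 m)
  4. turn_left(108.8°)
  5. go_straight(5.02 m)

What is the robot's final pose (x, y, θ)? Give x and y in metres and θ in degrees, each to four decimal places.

(-38.1699, -3.8662, 259.3000°)

set_pose: (x, y, θ) = (-18.5300, 8.9800, 258.7000°), ρ = 5.57
go_straight(1.5): x += 1.5·cos θ, y += 1.5·sin θ → (-18.8239, 7.5091, 258.7000°)
turn_right(108.2°): centre at ρ to the right, rotate −108.2° → (-27.0287, 3.7526, 150.5000°)
go_straight(2.29): x += 2.29·cos θ, y += 2.29·sin θ → (-29.0219, 4.8803, 150.5000°)
turn_left(108.8°): centre at ρ to the left, rotate +108.8° → (-37.2378, 1.0665, 259.3000°)
go_straight(5.02): x += 5.02·cos θ, y += 5.02·sin θ → (-38.1699, -3.8662, 259.3000°)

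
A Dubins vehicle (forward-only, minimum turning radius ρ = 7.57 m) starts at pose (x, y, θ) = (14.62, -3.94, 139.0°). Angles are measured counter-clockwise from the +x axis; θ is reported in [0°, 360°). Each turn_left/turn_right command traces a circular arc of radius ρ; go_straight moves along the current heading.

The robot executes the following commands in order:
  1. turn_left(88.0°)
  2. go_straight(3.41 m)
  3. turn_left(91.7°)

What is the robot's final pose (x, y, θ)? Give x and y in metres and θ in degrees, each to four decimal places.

set_pose: (x, y, θ) = (14.6200, -3.9400, 139.0000°), ρ = 7.57
turn_left(88.0°): centre at ρ to the left, rotate +88.0° → (4.1173, -4.4904, 227.0000°)
go_straight(3.41): x += 3.41·cos θ, y += 3.41·sin θ → (1.7917, -6.9843, 227.0000°)
turn_left(91.7°): centre at ρ to the left, rotate +91.7° → (2.3318, -17.8341, 318.7000°)

(2.3318, -17.8341, 318.7000°)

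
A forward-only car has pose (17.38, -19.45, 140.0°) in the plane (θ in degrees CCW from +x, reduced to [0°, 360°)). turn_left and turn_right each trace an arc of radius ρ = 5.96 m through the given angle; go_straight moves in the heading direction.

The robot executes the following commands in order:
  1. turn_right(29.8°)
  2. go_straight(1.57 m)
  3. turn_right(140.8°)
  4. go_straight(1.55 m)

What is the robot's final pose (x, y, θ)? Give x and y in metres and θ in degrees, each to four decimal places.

(25.0369, -9.0699, 329.4000°)

set_pose: (x, y, θ) = (17.3800, -19.4500, 140.0000°), ρ = 5.96
turn_right(29.8°): centre at ρ to the right, rotate −29.8° → (15.6176, -16.9424, 110.2000°)
go_straight(1.57): x += 1.57·cos θ, y += 1.57·sin θ → (15.0755, -15.4689, 110.2000°)
turn_right(140.8°): centre at ρ to the right, rotate −140.8° → (23.7028, -8.2809, -30.6000° ≡ 329.4000°)
go_straight(1.55): x += 1.55·cos θ, y += 1.55·sin θ → (25.0369, -9.0699, 329.4000°)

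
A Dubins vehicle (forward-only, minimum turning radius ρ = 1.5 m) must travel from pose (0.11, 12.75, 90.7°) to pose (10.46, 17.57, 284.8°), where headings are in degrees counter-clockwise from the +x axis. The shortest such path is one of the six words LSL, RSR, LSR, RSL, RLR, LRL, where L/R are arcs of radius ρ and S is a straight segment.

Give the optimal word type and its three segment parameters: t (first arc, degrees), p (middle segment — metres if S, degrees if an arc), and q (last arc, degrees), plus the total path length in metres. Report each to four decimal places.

RSR: t = 59.8583°, p = 8.6187 m, q = 106.0417°, L = 12.9619 m

Let ψ = atan2(Δy, Δx) = atan2(4.82, 10.35) = 24.9714° be the start→goal bearing.
Normalize: d = |goal − start| / ρ = 11.417307/1.5 = 7.611538, α = (θ_start − ψ) mod 360° = 65.7286° = 1.147180 rad, β = (θ_goal − ψ) mod 360° = 259.8286° = 4.534864 rad.
Common terms: sin α = 0.911608, cos α = 0.411060, sin β = -0.984284, cos β = -0.176594, cos(α−β) = -0.969872, d² = 57.935511. Work in radians in the unit-radius frame; every candidate has L = ρ·(t + p + q).
LSL: p² = 2 + d² − 2cos(α−β) + 2d(sin α − sin β) = 90.736567; p = √p² = 9.525574; φ = atan2(cos β − cos α, d + sin α − sin β) = -0.061731 rad; t = (φ − α) mod 2π = 5.074274 rad, q = (β − φ) mod 2π = 4.596596 rad → L = 1.5·(5.074274 + 9.525574 + 4.596596) = 1.5·19.196444 = 28.794666 m
RSR: p² = 2 + d² − 2cos(α−β) + 2d(sin β − sin α) = 33.013943; p = √p² = 5.745776; φ = atan2(cos α − cos β, d − sin α + sin β) = 0.102455 rad; t = (α − φ) mod 2π = 1.044725 rad, q = (φ − β) mod 2π = 1.850776 rad → L = 1.5·(1.044725 + 5.745776 + 1.850776) = 1.5·8.641277 = 12.961916 m
LSR: p² = d² − 2 + 2cos(α−β) + 2d(sin α + sin β) = 52.889424; p = √p² = 7.272512; φ = atan2(−cos α − cos β, d + sin α + sin β) − atan2(−2, p) = 0.237283 rad; t = (φ − α) mod 2π = 5.373288 rad, q = (φ − β) mod 2π = 1.985604 rad → L = 1.5·(5.373288 + 7.272512 + 1.985604) = 1.5·14.631403 = 21.947105 m
RSL: p² = d² − 2 + 2cos(α−β) − 2d(sin α + sin β) = 55.102110; p = √p² = 7.423080; φ = atan2(cos α + cos β, d − sin α − sin β) − atan2(2, p) = -0.232677 rad; t = (α − φ) mod 2π = 1.379857 rad, q = (β − φ) mod 2π = 4.767541 rad → L = 1.5·(1.379857 + 7.423080 + 4.767541) = 1.5·13.570478 = 20.355718 m
RLR: c = (6 − d² + 2cos(α−β) + 2d(sin α − sin β))/8 = -3.126743, |c| > 1 → infeasible
LRL: c = (6 − d² + 2cos(α−β) − 2d(sin α − sin β))/8 = -10.342071, |c| > 1 → infeasible
Shortest: RSR with L = 12.961916 m ≈ 12.9619 m
Convert RSR to answer units (arcs ×180/π): t = 1.044725·180/π = 59.8583°, p = ρ·p = 1.5·5.745776 = 8.6187 m, q = 1.850776·180/π = 106.0417°, L = 12.9619 m.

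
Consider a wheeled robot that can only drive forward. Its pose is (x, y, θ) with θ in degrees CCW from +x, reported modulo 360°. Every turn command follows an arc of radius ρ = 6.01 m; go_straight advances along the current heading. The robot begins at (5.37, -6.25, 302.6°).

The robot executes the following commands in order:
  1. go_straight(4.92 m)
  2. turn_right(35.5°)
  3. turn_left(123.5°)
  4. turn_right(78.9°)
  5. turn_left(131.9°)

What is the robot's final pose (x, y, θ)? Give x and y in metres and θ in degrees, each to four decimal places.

set_pose: (x, y, θ) = (5.3700, -6.2500, 302.6000°), ρ = 6.01
go_straight(4.92): x += 4.92·cos θ, y += 4.92·sin θ → (8.0208, -10.3949, 302.6000°)
turn_right(35.5°): centre at ρ to the right, rotate −35.5° → (8.9599, -13.9369, 267.1000°)
turn_left(123.5°): centre at ρ to the left, rotate +123.5° → (18.0216, -19.4141, 390.6000° ≡ 30.6000°)
turn_right(78.9°): centre at ρ to the right, rotate −78.9° → (25.5682, -20.5891, -48.3000° ≡ 311.7000°)
turn_left(131.9°): centre at ρ to the left, rotate +131.9° → (36.0280, -17.2610, 443.6000° ≡ 83.6000°)

(36.0280, -17.2610, 83.6000°)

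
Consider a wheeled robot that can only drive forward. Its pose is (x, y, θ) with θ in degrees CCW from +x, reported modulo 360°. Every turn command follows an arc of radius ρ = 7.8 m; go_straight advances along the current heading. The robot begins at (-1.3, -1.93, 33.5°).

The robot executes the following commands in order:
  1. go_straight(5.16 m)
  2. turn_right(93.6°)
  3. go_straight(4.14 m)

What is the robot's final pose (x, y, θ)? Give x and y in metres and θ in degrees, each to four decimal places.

(16.1335, -5.2871, 299.9000°)

set_pose: (x, y, θ) = (-1.3000, -1.9300, 33.5000°), ρ = 7.8
go_straight(5.16): x += 5.16·cos θ, y += 5.16·sin θ → (3.0029, 0.9180, 33.5000°)
turn_right(93.6°): centre at ρ to the right, rotate −93.6° → (14.0698, -1.6981, -60.1000° ≡ 299.9000°)
go_straight(4.14): x += 4.14·cos θ, y += 4.14·sin θ → (16.1335, -5.2871, 299.9000°)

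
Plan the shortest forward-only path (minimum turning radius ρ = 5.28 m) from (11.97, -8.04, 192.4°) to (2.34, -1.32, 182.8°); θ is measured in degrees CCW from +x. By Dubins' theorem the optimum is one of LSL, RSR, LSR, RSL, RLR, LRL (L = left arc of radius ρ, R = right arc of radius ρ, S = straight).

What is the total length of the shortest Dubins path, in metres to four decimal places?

Let ψ = atan2(Δy, Δx) = atan2(6.72, -9.63) = 145.0919° be the start→goal bearing.
Normalize: d = |goal − start| / ρ = 11.742883/5.28 = 2.224031, α = (θ_start − ψ) mod 360° = 47.3081° = 0.825682 rad, β = (θ_goal − ψ) mod 360° = 37.7081° = 0.658130 rad.
Common terms: sin α = 0.735010, cos α = 0.678056, sin β = 0.611639, cos β = 0.791137, cos(α−β) = 0.985996, d² = 4.946313. Work in radians in the unit-radius frame; every candidate has L = ρ·(t + p + q).
LSL: p² = 2 + d² − 2cos(α−β) + 2d(sin α − sin β) = 5.523086; p = √p² = 2.350125; φ = atan2(cos β − cos α, d + sin α − sin β) = 0.048136 rad; t = (φ − α) mod 2π = 5.505639 rad, q = (β − φ) mod 2π = 0.609994 rad → L = 5.28·(5.505639 + 2.350125 + 0.609994) = 5.28·8.465758 = 44.699204 m
RSR: p² = 2 + d² − 2cos(α−β) + 2d(sin β − sin α) = 4.425557; p = √p² = 2.103701; φ = atan2(cos α − cos β, d − sin α + sin β) = -0.053779 rad; t = (α − φ) mod 2π = 0.879461 rad, q = (φ − β) mod 2π = 5.571276 rad → L = 5.28·(0.879461 + 2.103701 + 5.571276) = 5.28·8.554438 = 45.167431 m
LSR: p² = d² − 2 + 2cos(α−β) + 2d(sin α + sin β) = 10.908282; p = √p² = 3.302769; φ = atan2(−cos α − cos β, d + sin α + sin β) − atan2(−2, p) = 0.154145 rad; t = (φ − α) mod 2π = 5.611649 rad, q = (φ − β) mod 2π = 5.779201 rad → L = 5.28·(5.611649 + 3.302769 + 5.779201) = 5.28·14.693618 = 77.582305 m
RSL: p² = d² − 2 + 2cos(α−β) − 2d(sin α + sin β) = -1.071672 < 0 → infeasible
RLR: c = (6 − d² + 2cos(α−β) + 2d(sin α − sin β))/8 = 0.446805; p = 2π − arccos c = 5.175580 rad; φ = atan2(cos α − cos β, d − sin α + sin β) = -0.053779 rad; t = (α − φ + p/2) mod 2π = 3.467251 rad, q = (α − β − t + p) mod 2π = 1.875881 rad → L = 5.28·(3.467251 + 5.175580 + 1.875881) = 5.28·10.518712 = 55.538800 m
LRL: c = (6 − d² + 2cos(α−β) − 2d(sin α − sin β))/8 = 0.309614; p = 2π − arccos c = 5.027176 rad; φ = atan2(cos β − cos α, d + sin α − sin β) = 0.048136 rad; t = (φ − α + p/2) mod 2π = 1.736042 rad, q = (β − α − t + p) mod 2π = 3.123583 rad → L = 5.28·(1.736042 + 5.027176 + 3.123583) = 5.28·9.886801 = 52.202310 m
Shortest: LSL with L = 44.699204 m ≈ 44.6992 m

44.6992 m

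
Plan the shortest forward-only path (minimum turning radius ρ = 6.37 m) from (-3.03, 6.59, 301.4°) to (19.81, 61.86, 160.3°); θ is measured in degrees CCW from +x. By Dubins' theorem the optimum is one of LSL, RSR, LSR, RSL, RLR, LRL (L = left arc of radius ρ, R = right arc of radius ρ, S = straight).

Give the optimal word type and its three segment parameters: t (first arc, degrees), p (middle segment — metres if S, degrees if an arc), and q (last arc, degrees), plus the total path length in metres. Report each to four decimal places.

LSL: t = 130.2351°, p = 48.4201 m, q = 88.6649°, L = 72.7568 m

Let ψ = atan2(Δy, Δx) = atan2(55.27, 22.84) = 67.5474° be the start→goal bearing.
Normalize: d = |goal − start| / ρ = 59.803332/6.37 = 9.388278, α = (θ_start − ψ) mod 360° = 233.8526° = 4.081497 rad, β = (θ_goal − ψ) mod 360° = 92.7526° = 1.618838 rad.
Common terms: sin α = -0.807502, cos α = -0.589865, sin β = 0.998846, cos β = -0.048023, cos(α−β) = -0.778243, d² = 88.139767. Work in radians in the unit-radius frame; every candidate has L = ρ·(t + p + q).
LSL: p² = 2 + d² − 2cos(α−β) + 2d(sin α − sin β) = 57.779256; p = √p² = 7.601267; φ = atan2(cos β − cos α, d + sin α − sin β) = 0.071344 rad; t = (φ − α) mod 2π = 2.273032 rad, q = (β − φ) mod 2π = 1.547494 rad → L = 6.37·(2.273032 + 7.601267 + 1.547494) = 6.37·11.421792 = 72.756818 m
RSR: p² = 2 + d² − 2cos(α−β) + 2d(sin β − sin α) = 125.613250; p = √p² = 11.207732; φ = atan2(cos α − cos β, d − sin α + sin β) = -0.048364 rad; t = (α − φ) mod 2π = 4.129862 rad, q = (φ − β) mod 2π = 4.615983 rad → L = 6.37·(4.129862 + 11.207732 + 4.615983) = 6.37·19.953577 = 127.104283 m
LSR: p² = d² − 2 + 2cos(α−β) + 2d(sin α + sin β) = 88.176069; p = √p² = 9.390211; φ = atan2(−cos α − cos β, d + sin α + sin β) − atan2(−2, p) = 0.276342 rad; t = (φ − α) mod 2π = 2.478030 rad, q = (φ − β) mod 2π = 4.940689 rad → L = 6.37·(2.478030 + 9.390211 + 4.940689) = 6.37·16.808931 = 107.072888 m
RSL: p² = d² − 2 + 2cos(α−β) − 2d(sin α + sin β) = 80.990492; p = √p² = 8.999472; φ = atan2(cos α + cos β, d − sin α − sin β) − atan2(2, p) = -0.287929 rad; t = (α − φ) mod 2π = 4.369427 rad, q = (β − φ) mod 2π = 1.906767 rad → L = 6.37·(4.369427 + 8.999472 + 1.906767) = 6.37·15.275665 = 97.305988 m
RLR: c = (6 − d² + 2cos(α−β) + 2d(sin α − sin β))/8 = -14.701656, |c| > 1 → infeasible
LRL: c = (6 − d² + 2cos(α−β) − 2d(sin α − sin β))/8 = -6.222407, |c| > 1 → infeasible
Shortest: LSL with L = 72.756818 m ≈ 72.7568 m
Convert LSL to answer units (arcs ×180/π): t = 2.273032·180/π = 130.2351°, p = ρ·p = 6.37·7.601267 = 48.4201 m, q = 1.547494·180/π = 88.6649°, L = 72.7568 m.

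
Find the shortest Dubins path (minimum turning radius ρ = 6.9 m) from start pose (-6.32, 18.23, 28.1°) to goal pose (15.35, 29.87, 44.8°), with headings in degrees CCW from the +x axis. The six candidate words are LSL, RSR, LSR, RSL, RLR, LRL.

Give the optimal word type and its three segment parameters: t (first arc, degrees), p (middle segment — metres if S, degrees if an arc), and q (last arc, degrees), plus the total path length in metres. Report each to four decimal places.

Let ψ = atan2(Δy, Δx) = atan2(11.64, 21.67) = 28.2424° be the start→goal bearing.
Normalize: d = |goal − start| / ρ = 24.598343/6.9 = 3.564977, α = (θ_start − ψ) mod 360° = 359.8576° = 6.280700 rad, β = (θ_goal − ψ) mod 360° = 16.5576° = 0.288985 rad.
Common terms: sin α = -0.002485, cos α = 0.999997, sin β = 0.284979, cos β = 0.958534, cos(α−β) = 0.957822, d² = 12.709063. Work in radians in the unit-radius frame; every candidate has L = ρ·(t + p + q).
LSL: p² = 2 + d² − 2cos(α−β) + 2d(sin α − sin β) = 10.743810; p = √p² = 3.277775; φ = atan2(cos β − cos α, d + sin α − sin β) = -0.012650 rad; t = (φ − α) mod 2π = 6.273020 rad, q = (β − φ) mod 2π = 0.301635 rad → L = 6.9·(6.273020 + 3.277775 + 0.301635) = 6.9·9.852430 = 67.981770 m
RSR: p² = 2 + d² − 2cos(α−β) + 2d(sin β − sin α) = 14.843027; p = √p² = 3.852665; φ = atan2(cos α − cos β, d − sin α + sin β) = 0.010762 rad; t = (α − φ) mod 2π = 6.269938 rad, q = (φ − β) mod 2π = 6.004963 rad → L = 6.9·(6.269938 + 3.852665 + 6.004963) = 6.9·16.127566 = 111.280202 m
LSR: p² = d² − 2 + 2cos(α−β) + 2d(sin α + sin β) = 14.638879; p = √p² = 3.826079; φ = atan2(−cos α − cos β, d + sin α + sin β) − atan2(−2, p) = 0.010808 rad; t = (φ − α) mod 2π = 0.013293 rad, q = (φ − β) mod 2π = 6.005009 rad → L = 6.9·(0.013293 + 3.826079 + 6.005009) = 6.9·9.844381 = 67.926229 m
RSL: p² = d² − 2 + 2cos(α−β) − 2d(sin α + sin β) = 10.610537; p = √p² = 3.257382; φ = atan2(cos α + cos β, d − sin α − sin β) − atan2(2, p) = -0.012682 rad; t = (α − φ) mod 2π = 0.010197 rad, q = (β − φ) mod 2π = 0.301667 rad → L = 6.9·(0.010197 + 3.257382 + 0.301667) = 6.9·3.569245 = 24.627794 m
RLR: c = (6 − d² + 2cos(α−β) + 2d(sin α − sin β))/8 = -0.855378; p = 2π − arccos c = 3.686108 rad; φ = atan2(cos α − cos β, d − sin α + sin β) = 0.010762 rad; t = (α − φ + p/2) mod 2π = 1.829807 rad, q = (α − β − t + p) mod 2π = 1.564832 rad → L = 6.9·(1.829807 + 3.686108 + 1.564832) = 6.9·7.080746 = 48.857150 m
LRL: c = (6 − d² + 2cos(α−β) − 2d(sin α − sin β))/8 = -0.342976; p = 2π − arccos c = 4.362306 rad; φ = atan2(cos β − cos α, d + sin α − sin β) = -0.012650 rad; t = (φ − α + p/2) mod 2π = 2.170988 rad, q = (β − α − t + p) mod 2π = 2.482788 rad → L = 6.9·(2.170988 + 4.362306 + 2.482788) = 6.9·9.016081 = 62.210959 m
Shortest: RSL with L = 24.627794 m ≈ 24.6278 m
Convert RSL to answer units (arcs ×180/π): t = 0.010197·180/π = 0.5842°, p = ρ·p = 6.9·3.257382 = 22.4759 m, q = 0.301667·180/π = 17.2842°, L = 24.6278 m.

RSL: t = 0.5842°, p = 22.4759 m, q = 17.2842°, L = 24.6278 m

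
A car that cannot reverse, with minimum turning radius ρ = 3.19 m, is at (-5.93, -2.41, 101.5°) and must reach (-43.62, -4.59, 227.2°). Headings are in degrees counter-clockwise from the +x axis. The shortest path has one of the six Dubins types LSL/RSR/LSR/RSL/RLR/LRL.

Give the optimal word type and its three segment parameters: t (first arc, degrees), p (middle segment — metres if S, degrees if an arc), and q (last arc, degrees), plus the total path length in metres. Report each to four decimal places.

Let ψ = atan2(Δy, Δx) = atan2(-2.18, -37.69) = -176.6897° be the start→goal bearing.
Normalize: d = |goal − start| / ρ = 37.752993/3.19 = 11.834794, α = (θ_start − ψ) mod 360° = 278.1897° = 4.855326 rad, β = (θ_goal − ψ) mod 360° = 43.8897° = 0.766020 rad.
Common terms: sin α = -0.989802, cos α = 0.142451, sin β = 0.693272, cos β = 0.720676, cos(α−β) = -0.583541, d² = 140.062352. Work in radians in the unit-radius frame; every candidate has L = ρ·(t + p + q).
LSL: p² = 2 + d² − 2cos(α−β) + 2d(sin α − sin β) = 103.391766; p = √p² = 10.168174; φ = atan2(cos β − cos α, d + sin α − sin β) = 0.056897 rad; t = (φ − α) mod 2π = 1.484756 rad, q = (β − φ) mod 2π = 0.709123 rad → L = 3.19·(1.484756 + 10.168174 + 0.709123) = 3.19·12.362053 = 39.434949 m
RSR: p² = 2 + d² − 2cos(α−β) + 2d(sin β − sin α) = 183.067103; p = √p² = 13.530229; φ = atan2(cos α − cos β, d − sin α + sin β) = -0.042749 rad; t = (α − φ) mod 2π = 4.898075 rad, q = (φ − β) mod 2π = 5.474417 rad → L = 3.19·(4.898075 + 13.530229 + 5.474417) = 3.19·23.902721 = 76.249680 m
LSR: p² = d² − 2 + 2cos(α−β) + 2d(sin α + sin β) = 129.876531; p = √p² = 11.396339; φ = atan2(−cos α − cos β, d + sin α + sin β) − atan2(−2, p) = 0.099059 rad; t = (φ − α) mod 2π = 1.526919 rad, q = (φ − β) mod 2π = 5.616225 rad → L = 3.19·(1.526919 + 11.396339 + 5.616225) = 3.19·18.539482 = 59.140949 m
RSL: p² = d² − 2 + 2cos(α−β) − 2d(sin α + sin β) = 143.914008; p = √p² = 11.996416; φ = atan2(cos α + cos β, d − sin α − sin β) − atan2(2, p) = -0.094168 rad; t = (α − φ) mod 2π = 4.949494 rad, q = (β − φ) mod 2π = 0.860188 rad → L = 3.19·(4.949494 + 11.996416 + 0.860188) = 3.19·17.806098 = 56.801454 m
RLR: c = (6 − d² + 2cos(α−β) + 2d(sin α − sin β))/8 = -21.883388, |c| > 1 → infeasible
LRL: c = (6 − d² + 2cos(α−β) − 2d(sin α − sin β))/8 = -11.923971, |c| > 1 → infeasible
Shortest: LSL with L = 39.434949 m ≈ 39.4349 m
Convert LSL to answer units (arcs ×180/π): t = 1.484756·180/π = 85.0703°, p = ρ·p = 3.19·10.168174 = 32.4365 m, q = 0.709123·180/π = 40.6297°, L = 39.4349 m.

LSL: t = 85.0703°, p = 32.4365 m, q = 40.6297°, L = 39.4349 m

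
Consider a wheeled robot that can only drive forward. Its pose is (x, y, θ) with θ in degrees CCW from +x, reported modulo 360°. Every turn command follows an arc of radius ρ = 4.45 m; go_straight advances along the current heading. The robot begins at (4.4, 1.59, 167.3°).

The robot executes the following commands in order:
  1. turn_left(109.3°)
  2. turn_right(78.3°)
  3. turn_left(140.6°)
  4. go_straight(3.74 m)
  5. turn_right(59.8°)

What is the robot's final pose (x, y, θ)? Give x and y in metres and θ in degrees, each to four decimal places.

(2.0545, -21.1698, 279.1000°)

set_pose: (x, y, θ) = (4.4000, 1.5900, 167.3000°), ρ = 4.45
turn_left(109.3°): centre at ρ to the left, rotate +109.3° → (-0.9988, -3.2626, 276.6000°)
turn_right(78.3°): centre at ρ to the right, rotate −78.3° → (-4.0221, -7.9990, 198.3000°)
turn_left(140.6°): centre at ρ to the left, rotate +140.6° → (-4.2268, -16.3756, 338.9000°)
go_straight(3.74): x += 3.74·cos θ, y += 3.74·sin θ → (-0.7375, -17.7220, 338.9000°)
turn_right(59.8°): centre at ρ to the right, rotate −59.8° → (2.0545, -21.1698, 279.1000°)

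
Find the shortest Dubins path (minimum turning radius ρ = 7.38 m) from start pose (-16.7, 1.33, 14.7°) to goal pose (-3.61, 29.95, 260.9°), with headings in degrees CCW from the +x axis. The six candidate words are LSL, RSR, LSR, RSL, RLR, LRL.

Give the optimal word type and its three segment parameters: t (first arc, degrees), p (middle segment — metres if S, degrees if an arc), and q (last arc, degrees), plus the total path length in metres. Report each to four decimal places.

Let ψ = atan2(Δy, Δx) = atan2(28.62, 13.09) = 65.4219° be the start→goal bearing.
Normalize: d = |goal − start| / ρ = 31.471455/7.38 = 4.264425, α = (θ_start − ψ) mod 360° = 309.2781° = 5.397920 rad, β = (θ_goal − ψ) mod 360° = 195.4781° = 3.411736 rad.
Common terms: sin α = -0.774083, cos α = 0.633084, sin β = -0.266869, cos β = -0.963733, cos(α−β) = -0.403545, d² = 18.185319. Work in radians in the unit-radius frame; every candidate has L = ρ·(t + p + q).
LSL: p² = 2 + d² − 2cos(α−β) + 2d(sin α − sin β) = 16.666462; p = √p² = 4.082458; φ = atan2(cos β − cos α, d + sin α − sin β) = -0.401871 rad; t = (φ − α) mod 2π = 0.483394 rad, q = (β − φ) mod 2π = 3.813607 rad → L = 7.38·(0.483394 + 4.082458 + 3.813607) = 7.38·8.379458 = 61.840403 m
RSR: p² = 2 + d² − 2cos(α−β) + 2d(sin β − sin α) = 25.318358; p = √p² = 5.031735; φ = atan2(cos α − cos β, d − sin α + sin β) = 0.322933 rad; t = (α − φ) mod 2π = 5.074987 rad, q = (φ − β) mod 2π = 3.194383 rad → L = 7.38·(5.074987 + 5.031735 + 3.194383) = 7.38·13.301105 = 98.162156 m
LSR: p² = d² − 2 + 2cos(α−β) + 2d(sin α + sin β) = 6.500105; p = √p² = 2.549530; φ = atan2(−cos α − cos β, d + sin α + sin β) − atan2(−2, p) = 0.767410 rad; t = (φ − α) mod 2π = 1.652675 rad, q = (φ − β) mod 2π = 3.638859 rad → L = 7.38·(1.652675 + 2.549530 + 3.638859) = 7.38·7.841065 = 57.867058 m
RSL: p² = d² − 2 + 2cos(α−β) − 2d(sin α + sin β) = 24.256352; p = √p² = 4.925074; φ = atan2(cos α + cos β, d − sin α − sin β) − atan2(2, p) = -0.447984 rad; t = (α − φ) mod 2π = 5.845904 rad, q = (β − φ) mod 2π = 3.859720 rad → L = 7.38·(5.845904 + 4.925074 + 3.859720) = 7.38·14.630698 = 107.974550 m
RLR: c = (6 − d² + 2cos(α−β) + 2d(sin α − sin β))/8 = -2.164795, |c| > 1 → infeasible
LRL: c = (6 − d² + 2cos(α−β) − 2d(sin α − sin β))/8 = -1.083308, |c| > 1 → infeasible
Shortest: LSR with L = 57.867058 m ≈ 57.8671 m
Convert LSR to answer units (arcs ×180/π): t = 1.652675·180/π = 94.6913°, p = ρ·p = 7.38·2.549530 = 18.8155 m, q = 3.638859·180/π = 208.4913°, L = 57.8671 m.

LSR: t = 94.6913°, p = 18.8155 m, q = 208.4913°, L = 57.8671 m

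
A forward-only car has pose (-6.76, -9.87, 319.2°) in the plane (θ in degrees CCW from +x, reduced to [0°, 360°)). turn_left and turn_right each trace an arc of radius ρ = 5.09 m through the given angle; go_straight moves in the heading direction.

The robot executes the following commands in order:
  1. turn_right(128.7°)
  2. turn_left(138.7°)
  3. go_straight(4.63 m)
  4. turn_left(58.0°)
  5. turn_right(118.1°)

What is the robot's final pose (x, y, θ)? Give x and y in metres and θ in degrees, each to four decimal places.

set_pose: (x, y, θ) = (-6.7600, -9.8700, 319.2000°), ρ = 5.09
turn_right(128.7°): centre at ρ to the right, rotate −128.7° → (-9.1583, -18.7279, 190.5000°)
turn_left(138.7°): centre at ρ to the left, rotate +138.7° → (-10.8371, -28.1047, 329.2000°)
go_straight(4.63): x += 4.63·cos θ, y += 4.63·sin θ → (-6.8601, -30.4755, 329.2000°)
turn_left(58.0°): centre at ρ to the left, rotate +58.0° → (-1.9271, -30.6305, 387.2000° ≡ 27.2000°)
turn_right(118.1°): centre at ρ to the right, rotate −118.1° → (5.4889, -35.2376, -90.9000° ≡ 269.1000°)

(5.4889, -35.2376, 269.1000°)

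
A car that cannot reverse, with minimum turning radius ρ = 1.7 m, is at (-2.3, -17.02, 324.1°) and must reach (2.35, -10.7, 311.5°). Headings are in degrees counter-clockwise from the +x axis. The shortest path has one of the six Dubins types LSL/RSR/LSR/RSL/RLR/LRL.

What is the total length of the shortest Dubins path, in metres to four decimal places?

Let ψ = atan2(Δy, Δx) = atan2(6.32, 4.65) = 53.6559° be the start→goal bearing.
Normalize: d = |goal − start| / ρ = 7.846330/1.7 = 4.615488, α = (θ_start − ψ) mod 360° = 270.4441° = 4.720140 rad, β = (θ_goal − ψ) mod 360° = 257.8441° = 4.500229 rad.
Common terms: sin α = -0.999970, cos α = 0.007751, sin β = -0.977578, cos β = -0.210572, cos(α−β) = 0.975917, d² = 21.302734. Work in radians in the unit-radius frame; every candidate has L = ρ·(t + p + q).
LSL: p² = 2 + d² − 2cos(α−β) + 2d(sin α − sin β) = 21.144204; p = √p² = 4.598283; φ = atan2(cos β − cos α, d + sin α − sin β) = -0.047497 rad; t = (φ − α) mod 2π = 1.515548 rad, q = (β − φ) mod 2π = 4.547726 rad → L = 1.7·(1.515548 + 4.598283 + 4.547726) = 1.7·10.661557 = 18.124646 m
RSR: p² = 2 + d² − 2cos(α−β) + 2d(sin β − sin α) = 21.557596; p = √p² = 4.643016; φ = atan2(cos α − cos β, d − sin α + sin β) = 0.047039 rad; t = (α − φ) mod 2π = 4.673101 rad, q = (φ − β) mod 2π = 1.829996 rad → L = 1.7·(4.673101 + 4.643016 + 1.829996) = 1.7·11.146113 = 18.948392 m
LSR: p² = d² − 2 + 2cos(α−β) + 2d(sin α + sin β) = 2.999864; p = √p² = 1.732012; φ = atan2(−cos α − cos β, d + sin α + sin β) − atan2(−2, p) = 0.933818 rad; t = (φ − α) mod 2π = 2.496863 rad, q = (φ − β) mod 2π = 2.716774 rad → L = 1.7·(2.496863 + 1.732012 + 2.716774) = 1.7·6.945649 = 11.807603 m
RSL: p² = d² − 2 + 2cos(α−β) − 2d(sin α + sin β) = 39.509270; p = √p² = 6.285640; φ = atan2(cos α + cos β, d − sin α − sin β) − atan2(2, p) = -0.338809 rad; t = (α − φ) mod 2π = 5.058950 rad, q = (β − φ) mod 2π = 4.839038 rad → L = 1.7·(5.058950 + 6.285640 + 4.839038) = 1.7·16.183628 = 27.512168 m
RLR: c = (6 − d² + 2cos(α−β) + 2d(sin α − sin β))/8 = -1.694700, |c| > 1 → infeasible
LRL: c = (6 − d² + 2cos(α−β) − 2d(sin α − sin β))/8 = -1.643025, |c| > 1 → infeasible
Shortest: LSR with L = 11.807603 m ≈ 11.8076 m

11.8076 m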